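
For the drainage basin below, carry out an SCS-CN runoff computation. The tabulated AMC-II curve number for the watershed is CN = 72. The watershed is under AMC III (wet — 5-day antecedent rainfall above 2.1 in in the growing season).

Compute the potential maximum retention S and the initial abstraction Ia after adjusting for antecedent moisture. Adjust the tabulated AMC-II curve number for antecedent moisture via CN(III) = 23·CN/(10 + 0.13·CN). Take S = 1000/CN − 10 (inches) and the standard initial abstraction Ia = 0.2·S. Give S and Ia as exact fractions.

Wet (AMC III): CN(III) = 23·72/(10 + 0.13·72) = 1656/(484/25) = 10350/121 ≈ 85.537
Retention S: 1000/CN − 10 with CN=85.537 → S = 350/207 ≈ 1.691 in
Ia = 0.2S: 0.2·1.691 = 0.338 in (exactly 70/207)

S = 350/207 in ≈ 1.691 in; Ia = 70/207 in ≈ 0.338 in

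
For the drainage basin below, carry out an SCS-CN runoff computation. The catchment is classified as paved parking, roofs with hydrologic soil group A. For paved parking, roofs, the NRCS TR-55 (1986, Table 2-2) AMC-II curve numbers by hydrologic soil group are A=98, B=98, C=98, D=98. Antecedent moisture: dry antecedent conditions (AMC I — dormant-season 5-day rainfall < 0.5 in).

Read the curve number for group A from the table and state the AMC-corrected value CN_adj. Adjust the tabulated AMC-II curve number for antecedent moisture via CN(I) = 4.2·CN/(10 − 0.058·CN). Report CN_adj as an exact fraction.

CN_adj = 102900/1079 ≈ 95.366

NRCS table: paved parking, roofs, soil group A → CN(II) = 98
Adjust CN=98 to AMC I: 4.2·98/(10 − 0.058·98) → (2058/5) ÷ (1079/250) = 102900/1079 ≈ 95.366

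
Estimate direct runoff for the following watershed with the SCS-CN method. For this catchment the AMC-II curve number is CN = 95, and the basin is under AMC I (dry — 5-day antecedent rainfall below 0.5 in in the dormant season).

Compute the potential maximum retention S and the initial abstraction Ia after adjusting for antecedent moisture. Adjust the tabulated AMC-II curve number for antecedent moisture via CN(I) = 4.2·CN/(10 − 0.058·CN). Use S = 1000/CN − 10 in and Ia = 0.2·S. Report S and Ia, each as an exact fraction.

Adjust CN=95 to AMC I: 4.2·95/(10 − 0.058·95) → 399 ÷ (449/100) = 39900/449 ≈ 88.864
Retention S: 1000/CN − 10 with CN=88.864 → S = 500/399 ≈ 1.253 in
Ia = 0.2S: 0.2·1.253 = 0.251 in (exactly 100/399)

S = 500/399 in ≈ 1.253 in; Ia = 100/399 in ≈ 0.251 in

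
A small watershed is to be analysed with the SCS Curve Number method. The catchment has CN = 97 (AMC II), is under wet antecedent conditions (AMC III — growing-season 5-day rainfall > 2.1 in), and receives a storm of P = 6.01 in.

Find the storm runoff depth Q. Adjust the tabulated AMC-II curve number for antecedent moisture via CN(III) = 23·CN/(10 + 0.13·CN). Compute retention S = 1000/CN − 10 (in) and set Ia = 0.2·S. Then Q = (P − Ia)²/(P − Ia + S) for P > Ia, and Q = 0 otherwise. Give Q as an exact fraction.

Q = 1781773798561/304493796100 in ≈ 5.852 in

Adjust CN=97 to AMC III: 23·97/(10 + 0.13·97) → 2231 ÷ (2261/100) = 223100/2261 ≈ 98.673
Max retention: S = 1000/(223100/2261) − 10 = 300/2231 in (≈ 0.134 in)
Ia = 0.2·(300/2231) = 60/2231 in ≈ 0.027 in
Excess rainfall: 6.010 − 0.027 = 5.983 in; P > Ia so Q > 0
Runoff Q = (P−Ia)²/(P−Ia+S) = (5.983)²/(5.983+0.134) = 1781773798561/304493796100 ≈ 5.852 in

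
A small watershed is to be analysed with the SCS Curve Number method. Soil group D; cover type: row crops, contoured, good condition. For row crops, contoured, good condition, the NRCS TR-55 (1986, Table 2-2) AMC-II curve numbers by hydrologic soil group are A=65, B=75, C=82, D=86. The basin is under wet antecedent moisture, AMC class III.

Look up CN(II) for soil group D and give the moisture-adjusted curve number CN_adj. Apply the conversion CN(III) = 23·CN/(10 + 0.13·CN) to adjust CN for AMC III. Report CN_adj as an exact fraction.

NRCS table: row crops, contoured, good condition, soil group D → CN(II) = 86
Adjust CN=86 to AMC III: 23·86/(10 + 0.13·86) → 1978 ÷ (1059/50) = 98900/1059 ≈ 93.390

CN_adj = 98900/1059 ≈ 93.390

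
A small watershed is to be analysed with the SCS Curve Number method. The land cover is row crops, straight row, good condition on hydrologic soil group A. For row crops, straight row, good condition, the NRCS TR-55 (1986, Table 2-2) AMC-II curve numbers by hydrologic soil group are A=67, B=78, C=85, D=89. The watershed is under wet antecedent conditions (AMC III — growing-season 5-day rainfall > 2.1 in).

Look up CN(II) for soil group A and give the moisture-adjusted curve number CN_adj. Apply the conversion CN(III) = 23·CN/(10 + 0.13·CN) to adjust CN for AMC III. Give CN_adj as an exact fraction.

CN_adj = 154100/1871 ≈ 82.362

NRCS table: row crops, straight row, good condition, soil group A → CN(II) = 67
CN(III) from CN(II)=67: (23·67)/(10 + 0.13·67) = 154100/1871 ≈ 82.362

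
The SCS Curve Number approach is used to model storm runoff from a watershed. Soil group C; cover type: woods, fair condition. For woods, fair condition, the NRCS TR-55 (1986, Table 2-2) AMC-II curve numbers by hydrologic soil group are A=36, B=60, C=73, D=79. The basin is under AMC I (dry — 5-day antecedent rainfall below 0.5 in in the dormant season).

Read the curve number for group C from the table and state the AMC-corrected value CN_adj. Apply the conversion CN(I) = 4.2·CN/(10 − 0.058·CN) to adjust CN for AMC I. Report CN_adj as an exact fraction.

CN_adj = 51100/961 ≈ 53.174

NRCS table: woods, fair condition, soil group C → CN(II) = 73
CN(I) from CN(II)=73: (4.2·73)/(10 − 0.058·73) = 51100/961 ≈ 53.174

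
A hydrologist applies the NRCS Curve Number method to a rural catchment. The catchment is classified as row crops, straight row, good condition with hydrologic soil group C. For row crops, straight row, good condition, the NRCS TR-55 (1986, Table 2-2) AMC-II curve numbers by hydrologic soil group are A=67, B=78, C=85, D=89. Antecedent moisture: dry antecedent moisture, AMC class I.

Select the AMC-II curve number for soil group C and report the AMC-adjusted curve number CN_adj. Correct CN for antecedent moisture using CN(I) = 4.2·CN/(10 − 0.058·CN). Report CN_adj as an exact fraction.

NRCS table: row crops, straight row, good condition, soil group C → CN(II) = 85
Adjust CN=85 to AMC I: 4.2·85/(10 − 0.058·85) → 357 ÷ (507/100) = 11900/169 ≈ 70.414

CN_adj = 11900/169 ≈ 70.414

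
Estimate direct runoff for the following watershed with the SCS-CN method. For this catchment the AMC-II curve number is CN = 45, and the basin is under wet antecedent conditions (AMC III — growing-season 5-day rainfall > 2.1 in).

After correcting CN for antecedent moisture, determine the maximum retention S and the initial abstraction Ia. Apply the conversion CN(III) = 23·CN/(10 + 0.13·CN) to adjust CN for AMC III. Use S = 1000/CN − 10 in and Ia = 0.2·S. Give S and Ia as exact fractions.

CN(III) from CN(II)=45: (23·45)/(10 + 0.13·45) = 20700/317 ≈ 65.300
S = 1000/(20700/317) − 10 = 1100/207 in ≈ 5.314 in
Ia = 0.2S: 0.2·5.314 = 1.063 in (exactly 220/207)

S = 1100/207 in ≈ 5.314 in; Ia = 220/207 in ≈ 1.063 in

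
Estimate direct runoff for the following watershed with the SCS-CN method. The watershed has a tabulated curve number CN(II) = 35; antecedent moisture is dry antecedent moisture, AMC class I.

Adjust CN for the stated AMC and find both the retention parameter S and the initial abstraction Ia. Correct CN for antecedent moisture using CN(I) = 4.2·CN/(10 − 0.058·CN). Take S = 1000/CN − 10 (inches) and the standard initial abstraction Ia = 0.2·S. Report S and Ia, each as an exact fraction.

CN(I) from CN(II)=35: (4.2·35)/(10 − 0.058·35) = 14700/797 ≈ 18.444
S = 1000/(14700/797) − 10 = 6500/147 in ≈ 44.218 in
Ia = 0.2S: 0.2·44.218 = 8.844 in (exactly 1300/147)

S = 6500/147 in ≈ 44.218 in; Ia = 1300/147 in ≈ 8.844 in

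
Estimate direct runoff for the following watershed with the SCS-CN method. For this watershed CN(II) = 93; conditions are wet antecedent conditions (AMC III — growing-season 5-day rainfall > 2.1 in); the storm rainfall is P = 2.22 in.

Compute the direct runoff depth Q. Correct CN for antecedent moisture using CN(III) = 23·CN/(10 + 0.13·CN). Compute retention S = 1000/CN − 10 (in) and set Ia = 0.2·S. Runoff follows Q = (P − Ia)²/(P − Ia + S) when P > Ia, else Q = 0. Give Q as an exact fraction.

Q = 53097524041/28387631550 in ≈ 1.870 in

Adjust CN=93 to AMC III: 23·93/(10 + 0.13·93) → 2139 ÷ (2209/100) = 213900/2209 ≈ 96.831
Max retention: S = 1000/(213900/2209) − 10 = 700/2139 in (≈ 0.327 in)
Ia = 0.2S: 0.2·0.327 = 0.065 in (exactly 140/2139)
Excess rainfall: 2.220 − 0.065 = 2.155 in; P > Ia so Q > 0
Q: (230429/106950)² ÷ (265429/106950) = 53097524041/28387631550 in (≈ 1.870 in)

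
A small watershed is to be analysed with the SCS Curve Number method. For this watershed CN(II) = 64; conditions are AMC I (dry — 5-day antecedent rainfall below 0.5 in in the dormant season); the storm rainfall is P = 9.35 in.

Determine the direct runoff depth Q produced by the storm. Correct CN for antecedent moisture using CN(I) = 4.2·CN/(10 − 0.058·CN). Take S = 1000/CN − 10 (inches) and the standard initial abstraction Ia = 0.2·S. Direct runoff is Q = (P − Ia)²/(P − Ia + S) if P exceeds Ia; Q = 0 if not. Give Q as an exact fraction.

Adjust CN=64 to AMC I: 4.2·64/(10 − 0.058·64) → (1344/5) ÷ (786/125) = 5600/131 ≈ 42.748
Max retention: S = 1000/(5600/131) − 10 = 375/28 in (≈ 13.393 in)
Ia = 0.2S: 0.2·13.393 = 2.679 in (exactly 75/28)
Excess rainfall: 9.350 − 2.679 = 6.671 in; P > Ia so Q > 0
Q: (467/70)² ÷ (2809/140) = 218089/98315 in (≈ 2.218 in)

Q = 218089/98315 in ≈ 2.218 in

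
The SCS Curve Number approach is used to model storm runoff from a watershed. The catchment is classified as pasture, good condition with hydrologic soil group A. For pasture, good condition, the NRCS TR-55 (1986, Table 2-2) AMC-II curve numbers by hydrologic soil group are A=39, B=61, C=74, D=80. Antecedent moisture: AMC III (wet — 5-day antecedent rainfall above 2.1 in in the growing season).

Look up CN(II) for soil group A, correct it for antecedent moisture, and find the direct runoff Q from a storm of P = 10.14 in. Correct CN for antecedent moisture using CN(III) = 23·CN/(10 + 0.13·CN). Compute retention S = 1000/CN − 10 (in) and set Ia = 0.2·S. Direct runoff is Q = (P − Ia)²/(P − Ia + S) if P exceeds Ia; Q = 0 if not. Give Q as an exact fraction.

NRCS table: pasture, good condition, soil group A → CN(II) = 39
Adjust CN=39 to AMC III: 23·39/(10 + 0.13·39) → 897 ÷ (1507/100) = 89700/1507 ≈ 59.522
S = 1000/(89700/1507) − 10 = 6100/897 in ≈ 6.800 in
Ia = 0.2S: 0.2·6.800 = 1.360 in (exactly 1220/897)
P − Ia = 10.140 − 1.360 = 393779/44850 ≈ 8.780 in (> 0, runoff occurs)
Q: (393779/44850)² ÷ (698779/44850) = 155061900841/31340238150 in (≈ 4.948 in)

Q = 155061900841/31340238150 in ≈ 4.948 in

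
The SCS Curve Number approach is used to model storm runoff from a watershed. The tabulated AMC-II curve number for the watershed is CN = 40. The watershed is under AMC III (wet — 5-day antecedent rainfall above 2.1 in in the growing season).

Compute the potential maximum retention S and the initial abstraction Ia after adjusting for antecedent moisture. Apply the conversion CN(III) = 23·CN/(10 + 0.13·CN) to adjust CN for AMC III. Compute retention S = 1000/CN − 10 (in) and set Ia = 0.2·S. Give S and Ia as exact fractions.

Wet (AMC III): CN(III) = 23·40/(10 + 0.13·40) = 920/(76/5) = 1150/19 ≈ 60.526
S = 1000/(1150/19) − 10 = 150/23 in ≈ 6.522 in
Ia = 0.2·(150/23) = 30/23 in ≈ 1.304 in

S = 150/23 in ≈ 6.522 in; Ia = 30/23 in ≈ 1.304 in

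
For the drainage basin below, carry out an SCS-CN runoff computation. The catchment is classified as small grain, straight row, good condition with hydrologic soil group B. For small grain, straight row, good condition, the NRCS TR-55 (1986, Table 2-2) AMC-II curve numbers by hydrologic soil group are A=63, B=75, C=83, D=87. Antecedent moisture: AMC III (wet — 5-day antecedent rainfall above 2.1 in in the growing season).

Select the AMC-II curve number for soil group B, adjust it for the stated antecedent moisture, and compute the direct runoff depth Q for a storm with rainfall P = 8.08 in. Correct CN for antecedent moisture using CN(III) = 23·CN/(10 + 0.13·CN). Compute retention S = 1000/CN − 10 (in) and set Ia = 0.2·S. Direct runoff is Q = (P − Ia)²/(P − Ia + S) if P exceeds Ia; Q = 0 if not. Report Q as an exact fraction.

NRCS table: small grain, straight row, good condition, soil group B → CN(II) = 75
CN(III) from CN(II)=75: (23·75)/(10 + 0.13·75) = 6900/79 ≈ 87.342
Retention S: 1000/CN − 10 with CN=87.342 → S = 100/69 ≈ 1.449 in
Ia = 0.2·(100/69) = 20/69 in ≈ 0.290 in
Since P=8.080 > Ia=0.290: effective rainfall P−Ia = 13438/1725 in
Q: (13438/1725)² ÷ (15938/1725) = 90289922/13746525 in (≈ 6.568 in)

Q = 90289922/13746525 in ≈ 6.568 in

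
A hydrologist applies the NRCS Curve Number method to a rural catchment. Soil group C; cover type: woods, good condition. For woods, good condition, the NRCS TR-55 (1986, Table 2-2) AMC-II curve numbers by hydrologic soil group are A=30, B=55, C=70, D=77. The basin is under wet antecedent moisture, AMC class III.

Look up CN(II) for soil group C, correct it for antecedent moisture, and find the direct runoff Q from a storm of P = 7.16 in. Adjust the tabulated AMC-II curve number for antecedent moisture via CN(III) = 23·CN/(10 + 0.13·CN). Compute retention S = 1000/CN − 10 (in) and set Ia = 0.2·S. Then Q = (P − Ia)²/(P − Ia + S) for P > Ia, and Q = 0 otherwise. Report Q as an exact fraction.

NRCS table: woods, good condition, soil group C → CN(II) = 70
Adjust CN=70 to AMC III: 23·70/(10 + 0.13·70) → 1610 ÷ (191/10) = 16100/191 ≈ 84.293
Max retention: S = 1000/(16100/191) − 10 = 300/161 in (≈ 1.863 in)
Ia = 0.2·(300/161) = 60/161 in ≈ 0.373 in
P − Ia = 7.160 − 0.373 = 27319/4025 ≈ 6.787 in (> 0, runoff occurs)
Q: (27319/4025)² ÷ (34819/4025) = 746327761/140146475 in (≈ 5.325 in)

Q = 746327761/140146475 in ≈ 5.325 in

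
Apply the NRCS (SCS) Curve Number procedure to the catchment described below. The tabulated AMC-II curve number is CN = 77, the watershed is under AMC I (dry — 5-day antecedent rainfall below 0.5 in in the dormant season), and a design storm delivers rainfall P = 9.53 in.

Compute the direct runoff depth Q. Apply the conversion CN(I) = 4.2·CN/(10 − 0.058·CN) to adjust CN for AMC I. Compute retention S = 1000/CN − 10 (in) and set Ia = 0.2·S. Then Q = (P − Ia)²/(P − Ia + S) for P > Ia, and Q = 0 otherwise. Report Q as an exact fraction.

CN(I) from CN(II)=77: (4.2·77)/(10 − 0.058·77) = 161700/2767 ≈ 58.439
Retention S: 1000/CN − 10 with CN=58.439 → S = 11500/1617 ≈ 7.112 in
Ia = 0.2S: 0.2·7.112 = 1.422 in (exactly 2300/1617)
Since P=9.530 > Ia=1.422: effective rainfall P−Ia = 1311001/161700 in
Q: (1311001/161700)² ÷ (2461001/161700) = 1718723622001/397943861700 in (≈ 4.319 in)

Q = 1718723622001/397943861700 in ≈ 4.319 in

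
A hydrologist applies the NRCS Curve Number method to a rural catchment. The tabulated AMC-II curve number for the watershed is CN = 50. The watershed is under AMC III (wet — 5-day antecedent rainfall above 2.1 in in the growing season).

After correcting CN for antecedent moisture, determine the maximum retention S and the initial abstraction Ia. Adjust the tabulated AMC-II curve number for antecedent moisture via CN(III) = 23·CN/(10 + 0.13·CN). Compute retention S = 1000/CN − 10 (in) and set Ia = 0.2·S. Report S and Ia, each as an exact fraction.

CN(III) from CN(II)=50: (23·50)/(10 + 0.13·50) = 2300/33 ≈ 69.697
Max retention: S = 1000/(2300/33) − 10 = 100/23 in (≈ 4.348 in)
Ia = 0.2·(100/23) = 20/23 in ≈ 0.870 in

S = 100/23 in ≈ 4.348 in; Ia = 20/23 in ≈ 0.870 in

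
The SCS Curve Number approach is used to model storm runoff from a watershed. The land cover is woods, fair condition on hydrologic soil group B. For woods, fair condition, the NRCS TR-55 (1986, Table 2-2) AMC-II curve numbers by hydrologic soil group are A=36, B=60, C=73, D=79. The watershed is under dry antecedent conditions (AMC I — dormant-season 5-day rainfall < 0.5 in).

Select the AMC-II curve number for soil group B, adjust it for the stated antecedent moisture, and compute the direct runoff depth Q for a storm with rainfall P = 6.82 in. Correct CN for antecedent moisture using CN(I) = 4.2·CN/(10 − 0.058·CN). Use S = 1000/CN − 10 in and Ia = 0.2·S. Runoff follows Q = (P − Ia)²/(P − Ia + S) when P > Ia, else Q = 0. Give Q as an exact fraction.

NRCS table: woods, fair condition, soil group B → CN(II) = 60
Dry (AMC I): CN(I) = 4.2·60/(10 − 0.058·60) = 252/(163/25) = 6300/163 ≈ 38.650
Retention S: 1000/CN − 10 with CN=38.650 → S = 1000/63 ≈ 15.873 in
Ia = 0.2·(1000/63) = 200/63 in ≈ 3.175 in
Excess rainfall: 6.820 − 3.175 = 3.645 in; P > Ia so Q > 0
Q: (11483/3150)² ÷ (61483/3150) = 131859289/193671450 in (≈ 0.681 in)

Q = 131859289/193671450 in ≈ 0.681 in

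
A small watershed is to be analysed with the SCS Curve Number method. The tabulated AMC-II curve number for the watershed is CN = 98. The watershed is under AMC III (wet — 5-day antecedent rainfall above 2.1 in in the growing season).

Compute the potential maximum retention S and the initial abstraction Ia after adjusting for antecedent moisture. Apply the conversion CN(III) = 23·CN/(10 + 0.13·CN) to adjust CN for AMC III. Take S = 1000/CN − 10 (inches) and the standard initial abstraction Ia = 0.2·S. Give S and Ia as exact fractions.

CN(III) from CN(II)=98: (23·98)/(10 + 0.13·98) = 112700/1137 ≈ 99.120
S = 1000/(112700/1137) − 10 = 100/1127 in ≈ 0.089 in
Ia = 0.2·(100/1127) = 20/1127 in ≈ 0.018 in

S = 100/1127 in ≈ 0.089 in; Ia = 20/1127 in ≈ 0.018 in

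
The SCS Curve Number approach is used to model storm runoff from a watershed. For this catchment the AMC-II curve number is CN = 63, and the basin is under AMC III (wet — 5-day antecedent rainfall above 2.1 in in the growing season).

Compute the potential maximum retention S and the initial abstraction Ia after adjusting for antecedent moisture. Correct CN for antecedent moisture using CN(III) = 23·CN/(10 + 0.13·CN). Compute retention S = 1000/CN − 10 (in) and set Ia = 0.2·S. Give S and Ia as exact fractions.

S = 3700/1449 in ≈ 2.553 in; Ia = 740/1449 in ≈ 0.511 in

Wet (AMC III): CN(III) = 23·63/(10 + 0.13·63) = 1449/(1819/100) = 144900/1819 ≈ 79.659
Retention S: 1000/CN − 10 with CN=79.659 → S = 3700/1449 ≈ 2.553 in
Ia = 0.2S: 0.2·2.553 = 0.511 in (exactly 740/1449)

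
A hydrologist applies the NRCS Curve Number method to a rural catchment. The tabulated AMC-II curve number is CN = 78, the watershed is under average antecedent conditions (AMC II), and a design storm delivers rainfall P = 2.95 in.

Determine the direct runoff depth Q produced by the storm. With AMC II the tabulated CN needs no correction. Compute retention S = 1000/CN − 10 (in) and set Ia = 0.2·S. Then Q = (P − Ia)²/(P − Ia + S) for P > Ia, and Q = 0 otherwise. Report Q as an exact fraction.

AMC II — tabulated CN = 78 applies directly.
Retention S: 1000/CN − 10 with CN=78.000 → S = 110/39 ≈ 2.821 in
Ia = 0.2S: 0.2·2.821 = 0.564 in (exactly 22/39)
Excess rainfall: 2.950 − 0.564 = 2.386 in; P > Ia so Q > 0
Q = (1861/780)²/((1861/780) + 110/39) = (3463321/608400)/(4061/780) = 3463321/3167580 in ≈ 1.093 in

Q = 3463321/3167580 in ≈ 1.093 in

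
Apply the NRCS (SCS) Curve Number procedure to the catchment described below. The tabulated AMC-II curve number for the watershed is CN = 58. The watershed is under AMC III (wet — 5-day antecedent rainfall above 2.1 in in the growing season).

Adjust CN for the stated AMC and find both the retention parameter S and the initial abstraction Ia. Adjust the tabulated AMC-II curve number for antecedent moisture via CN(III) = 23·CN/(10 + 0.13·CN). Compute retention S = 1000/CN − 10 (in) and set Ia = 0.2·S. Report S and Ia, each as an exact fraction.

Adjust CN=58 to AMC III: 23·58/(10 + 0.13·58) → 1334 ÷ (877/50) = 66700/877 ≈ 76.055
S = 1000/(66700/877) − 10 = 2100/667 in ≈ 3.148 in
Ia = 0.2S: 0.2·3.148 = 0.630 in (exactly 420/667)

S = 2100/667 in ≈ 3.148 in; Ia = 420/667 in ≈ 0.630 in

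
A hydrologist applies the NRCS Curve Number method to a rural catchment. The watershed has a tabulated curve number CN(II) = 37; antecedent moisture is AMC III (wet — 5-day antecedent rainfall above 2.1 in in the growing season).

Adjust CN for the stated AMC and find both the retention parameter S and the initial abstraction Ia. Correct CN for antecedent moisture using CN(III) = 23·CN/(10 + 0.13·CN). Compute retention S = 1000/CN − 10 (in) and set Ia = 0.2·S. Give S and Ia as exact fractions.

Wet (AMC III): CN(III) = 23·37/(10 + 0.13·37) = 851/(1481/100) = 85100/1481 ≈ 57.461
S = 1000/(85100/1481) − 10 = 6300/851 in ≈ 7.403 in
Initial abstraction Ia = S/5 = (6300/851)/5 = 1260/851 ≈ 1.481 in

S = 6300/851 in ≈ 7.403 in; Ia = 1260/851 in ≈ 1.481 in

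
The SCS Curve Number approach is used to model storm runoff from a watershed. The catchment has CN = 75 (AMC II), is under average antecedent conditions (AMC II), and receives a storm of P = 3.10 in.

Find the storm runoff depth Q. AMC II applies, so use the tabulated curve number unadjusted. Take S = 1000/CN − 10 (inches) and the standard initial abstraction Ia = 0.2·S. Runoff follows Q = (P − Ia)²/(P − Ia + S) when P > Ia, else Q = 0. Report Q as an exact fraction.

Q = 5329/5190 in ≈ 1.027 in

CN(II) = 75; AMC II needs no correction.
Retention S: 1000/CN − 10 with CN=75.000 → S = 10/3 ≈ 3.333 in
Initial abstraction Ia = S/5 = (10/3)/5 = 2/3 ≈ 0.667 in
P − Ia = 3.100 − 0.667 = 73/30 ≈ 2.433 in (> 0, runoff occurs)
Runoff Q = (P−Ia)²/(P−Ia+S) = (2.433)²/(2.433+3.333) = 5329/5190 ≈ 1.027 in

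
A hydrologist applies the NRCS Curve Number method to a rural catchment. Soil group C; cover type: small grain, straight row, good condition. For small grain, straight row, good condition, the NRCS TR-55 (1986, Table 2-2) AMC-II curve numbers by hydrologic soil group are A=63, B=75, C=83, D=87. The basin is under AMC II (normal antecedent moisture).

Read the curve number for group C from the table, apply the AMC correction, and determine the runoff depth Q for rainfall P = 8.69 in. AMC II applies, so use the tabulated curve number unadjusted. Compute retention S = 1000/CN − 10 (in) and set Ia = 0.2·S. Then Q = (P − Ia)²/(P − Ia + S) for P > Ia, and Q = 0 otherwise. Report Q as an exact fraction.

NRCS table: small grain, straight row, good condition, soil group C → CN(II) = 83
AMC II — tabulated CN = 83 applies directly.
Retention S: 1000/CN − 10 with CN=83.000 → S = 170/83 ≈ 2.048 in
Ia = 0.2S: 0.2·2.048 = 0.410 in (exactly 34/83)
Excess rainfall: 8.690 − 0.410 = 8.280 in; P > Ia so Q > 0
Q: (68727/8300)² ÷ (85727/8300) = 4723400529/711534100 in (≈ 6.638 in)

Q = 4723400529/711534100 in ≈ 6.638 in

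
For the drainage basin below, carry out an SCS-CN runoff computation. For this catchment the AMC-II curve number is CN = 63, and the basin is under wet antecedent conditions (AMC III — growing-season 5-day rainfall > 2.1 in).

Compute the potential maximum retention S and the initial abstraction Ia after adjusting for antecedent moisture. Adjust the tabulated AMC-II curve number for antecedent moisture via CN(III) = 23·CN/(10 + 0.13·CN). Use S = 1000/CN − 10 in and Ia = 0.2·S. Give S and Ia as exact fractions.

Adjust CN=63 to AMC III: 23·63/(10 + 0.13·63) → 1449 ÷ (1819/100) = 144900/1819 ≈ 79.659
S = 1000/(144900/1819) − 10 = 3700/1449 in ≈ 2.553 in
Ia = 0.2S: 0.2·2.553 = 0.511 in (exactly 740/1449)

S = 3700/1449 in ≈ 2.553 in; Ia = 740/1449 in ≈ 0.511 in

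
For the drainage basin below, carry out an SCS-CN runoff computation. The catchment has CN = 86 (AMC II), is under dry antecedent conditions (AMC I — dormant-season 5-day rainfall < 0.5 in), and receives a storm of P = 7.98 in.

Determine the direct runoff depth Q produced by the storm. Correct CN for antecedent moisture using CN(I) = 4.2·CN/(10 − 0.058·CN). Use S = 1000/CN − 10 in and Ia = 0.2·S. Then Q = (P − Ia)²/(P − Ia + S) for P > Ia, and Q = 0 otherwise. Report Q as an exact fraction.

Q = 2159553841/460987950 in ≈ 4.685 in

Dry (AMC I): CN(I) = 4.2·86/(10 − 0.058·86) = (1806/5)/(1253/250) = 12900/179 ≈ 72.067
S = 1000/(12900/179) − 10 = 500/129 in ≈ 3.876 in
Ia = 0.2S: 0.2·3.876 = 0.775 in (exactly 100/129)
P − Ia = 7.980 − 0.775 = 46471/6450 ≈ 7.205 in (> 0, runoff occurs)
Q = (46471/6450)²/((46471/6450) + 500/129) = (2159553841/41602500)/(71471/6450) = 2159553841/460987950 in ≈ 4.685 in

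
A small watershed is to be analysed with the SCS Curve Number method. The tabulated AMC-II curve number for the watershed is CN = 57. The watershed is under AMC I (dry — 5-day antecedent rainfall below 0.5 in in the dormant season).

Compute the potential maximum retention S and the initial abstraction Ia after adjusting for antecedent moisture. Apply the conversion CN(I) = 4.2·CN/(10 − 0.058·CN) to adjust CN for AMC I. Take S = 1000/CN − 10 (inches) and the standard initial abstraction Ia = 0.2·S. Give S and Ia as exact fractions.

CN(I) from CN(II)=57: (4.2·57)/(10 − 0.058·57) = 119700/3347 ≈ 35.763
Max retention: S = 1000/(119700/3347) − 10 = 21500/1197 in (≈ 17.962 in)
Initial abstraction Ia = S/5 = (21500/1197)/5 = 4300/1197 ≈ 3.592 in

S = 21500/1197 in ≈ 17.962 in; Ia = 4300/1197 in ≈ 3.592 in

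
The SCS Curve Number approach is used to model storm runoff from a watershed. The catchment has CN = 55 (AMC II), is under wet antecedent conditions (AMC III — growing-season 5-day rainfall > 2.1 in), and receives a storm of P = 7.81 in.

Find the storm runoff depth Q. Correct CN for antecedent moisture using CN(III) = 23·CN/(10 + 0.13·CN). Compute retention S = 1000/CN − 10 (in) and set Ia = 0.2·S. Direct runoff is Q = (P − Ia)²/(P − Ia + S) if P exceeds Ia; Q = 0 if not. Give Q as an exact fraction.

Q = 32253645649/6820702900 in ≈ 4.729 in

Adjust CN=55 to AMC III: 23·55/(10 + 0.13·55) → 1265 ÷ (343/20) = 25300/343 ≈ 73.761
Max retention: S = 1000/(25300/343) − 10 = 900/253 in (≈ 3.557 in)
Ia = 0.2S: 0.2·3.557 = 0.711 in (exactly 180/253)
Since P=7.810 > Ia=0.711: effective rainfall P−Ia = 179593/25300 in
Runoff Q = (P−Ia)²/(P−Ia+S) = (7.099)²/(7.099+3.557) = 32253645649/6820702900 ≈ 4.729 in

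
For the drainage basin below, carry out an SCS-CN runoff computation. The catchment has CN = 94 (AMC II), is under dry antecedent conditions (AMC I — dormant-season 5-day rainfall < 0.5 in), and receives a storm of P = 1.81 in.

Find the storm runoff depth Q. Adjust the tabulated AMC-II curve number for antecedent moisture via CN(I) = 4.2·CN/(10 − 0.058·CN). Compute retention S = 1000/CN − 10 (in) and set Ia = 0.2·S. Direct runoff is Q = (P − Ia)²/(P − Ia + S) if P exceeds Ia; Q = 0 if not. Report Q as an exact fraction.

Q = 2455103401/3275162100 in ≈ 0.750 in

Dry (AMC I): CN(I) = 4.2·94/(10 − 0.058·94) = (1974/5)/(1137/250) = 32900/379 ≈ 86.807
S = 1000/(32900/379) − 10 = 500/329 in ≈ 1.520 in
Initial abstraction Ia = S/5 = (500/329)/5 = 100/329 ≈ 0.304 in
Since P=1.810 > Ia=0.304: effective rainfall P−Ia = 49549/32900 in
Q = (49549/32900)²/((49549/32900) + 500/329) = (2455103401/1082410000)/(99549/32900) = 2455103401/3275162100 in ≈ 0.750 in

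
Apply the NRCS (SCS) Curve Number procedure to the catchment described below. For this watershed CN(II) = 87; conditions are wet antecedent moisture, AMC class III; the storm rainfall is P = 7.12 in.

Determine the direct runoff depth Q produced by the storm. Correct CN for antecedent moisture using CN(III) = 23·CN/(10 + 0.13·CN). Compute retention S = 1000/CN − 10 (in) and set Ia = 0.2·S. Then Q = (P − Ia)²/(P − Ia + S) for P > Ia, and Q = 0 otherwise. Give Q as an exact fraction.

Q = 61137351842/9559227225 in ≈ 6.396 in

CN(III) from CN(II)=87: (23·87)/(10 + 0.13·87) = 200100/2131 ≈ 93.900
Max retention: S = 1000/(200100/2131) − 10 = 1300/2001 in (≈ 0.650 in)
Ia = 0.2·(1300/2001) = 260/2001 in ≈ 0.130 in
P − Ia = 7.120 − 0.130 = 349678/50025 ≈ 6.990 in (> 0, runoff occurs)
Q: (349678/50025)² ÷ (382178/50025) = 61137351842/9559227225 in (≈ 6.396 in)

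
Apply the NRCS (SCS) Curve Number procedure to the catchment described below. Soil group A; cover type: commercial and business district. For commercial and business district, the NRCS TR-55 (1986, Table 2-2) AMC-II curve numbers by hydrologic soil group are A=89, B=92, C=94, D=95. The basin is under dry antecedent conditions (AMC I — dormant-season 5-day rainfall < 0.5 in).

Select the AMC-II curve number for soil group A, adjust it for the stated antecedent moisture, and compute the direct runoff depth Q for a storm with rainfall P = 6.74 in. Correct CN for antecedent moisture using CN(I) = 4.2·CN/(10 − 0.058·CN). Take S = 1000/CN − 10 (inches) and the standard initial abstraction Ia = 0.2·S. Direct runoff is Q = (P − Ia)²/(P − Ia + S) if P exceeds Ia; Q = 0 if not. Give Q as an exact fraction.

NRCS table: commercial and business district, soil group A → CN(II) = 89
Adjust CN=89 to AMC I: 4.2·89/(10 − 0.058·89) → (1869/5) ÷ (2419/500) = 186900/2419 ≈ 77.263
S = 1000/(186900/2419) − 10 = 5500/1869 in ≈ 2.943 in
Ia = 0.2S: 0.2·2.943 = 0.589 in (exactly 1100/1869)
Excess rainfall: 6.740 − 0.589 = 6.151 in; P > Ia so Q > 0
Q = (574853/93450)²/((574853/93450) + 5500/1869) = (330455971609/8732902500)/(849853/93450) = 330455971609/79418762850 in ≈ 4.161 in

Q = 330455971609/79418762850 in ≈ 4.161 in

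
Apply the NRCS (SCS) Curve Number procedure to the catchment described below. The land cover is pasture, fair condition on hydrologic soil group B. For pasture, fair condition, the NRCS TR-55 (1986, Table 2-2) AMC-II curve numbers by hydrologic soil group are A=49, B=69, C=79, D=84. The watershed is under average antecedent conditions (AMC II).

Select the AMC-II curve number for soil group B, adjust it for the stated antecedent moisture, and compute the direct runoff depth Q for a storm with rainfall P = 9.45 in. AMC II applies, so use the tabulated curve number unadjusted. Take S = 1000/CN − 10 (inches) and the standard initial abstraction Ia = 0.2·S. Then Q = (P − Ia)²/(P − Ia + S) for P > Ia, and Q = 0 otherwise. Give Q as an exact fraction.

NRCS table: pasture, fair condition, soil group B → CN(II) = 69
Average conditions: CN = 69 (no AMC adjustment).
Retention S: 1000/CN − 10 with CN=69.000 → S = 310/69 ≈ 4.493 in
Ia = 0.2S: 0.2·4.493 = 0.899 in (exactly 62/69)
Since P=9.450 > Ia=0.899: effective rainfall P−Ia = 11801/1380 in
Q: (11801/1380)² ÷ (18001/1380) = 139263601/24841380 in (≈ 5.606 in)

Q = 139263601/24841380 in ≈ 5.606 in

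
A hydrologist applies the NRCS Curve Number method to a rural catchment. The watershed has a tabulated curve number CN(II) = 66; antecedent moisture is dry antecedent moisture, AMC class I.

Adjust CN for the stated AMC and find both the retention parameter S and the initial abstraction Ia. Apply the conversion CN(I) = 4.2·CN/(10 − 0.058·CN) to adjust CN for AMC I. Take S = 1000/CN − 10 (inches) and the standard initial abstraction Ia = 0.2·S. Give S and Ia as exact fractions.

Adjust CN=66 to AMC I: 4.2·66/(10 − 0.058·66) → (1386/5) ÷ (1543/250) = 69300/1543 ≈ 44.913
S = 1000/(69300/1543) − 10 = 8500/693 in ≈ 12.266 in
Ia = 0.2S: 0.2·12.266 = 2.453 in (exactly 1700/693)

S = 8500/693 in ≈ 12.266 in; Ia = 1700/693 in ≈ 2.453 in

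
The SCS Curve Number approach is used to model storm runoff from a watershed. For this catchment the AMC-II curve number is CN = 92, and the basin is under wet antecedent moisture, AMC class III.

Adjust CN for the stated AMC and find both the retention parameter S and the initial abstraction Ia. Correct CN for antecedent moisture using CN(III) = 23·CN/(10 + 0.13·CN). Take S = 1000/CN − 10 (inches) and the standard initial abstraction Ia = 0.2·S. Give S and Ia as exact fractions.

Adjust CN=92 to AMC III: 23·92/(10 + 0.13·92) → 2116 ÷ (549/25) = 52900/549 ≈ 96.357
S = 1000/(52900/549) − 10 = 200/529 in ≈ 0.378 in
Ia = 0.2S: 0.2·0.378 = 0.076 in (exactly 40/529)

S = 200/529 in ≈ 0.378 in; Ia = 40/529 in ≈ 0.076 in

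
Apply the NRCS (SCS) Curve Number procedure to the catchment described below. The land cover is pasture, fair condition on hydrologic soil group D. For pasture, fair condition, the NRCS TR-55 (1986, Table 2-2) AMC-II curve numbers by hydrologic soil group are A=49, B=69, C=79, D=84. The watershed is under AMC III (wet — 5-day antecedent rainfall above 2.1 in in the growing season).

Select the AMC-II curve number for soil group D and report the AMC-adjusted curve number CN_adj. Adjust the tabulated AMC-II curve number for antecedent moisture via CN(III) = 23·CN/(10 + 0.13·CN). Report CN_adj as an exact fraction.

CN_adj = 48300/523 ≈ 92.352

NRCS table: pasture, fair condition, soil group D → CN(II) = 84
Wet (AMC III): CN(III) = 23·84/(10 + 0.13·84) = 1932/(523/25) = 48300/523 ≈ 92.352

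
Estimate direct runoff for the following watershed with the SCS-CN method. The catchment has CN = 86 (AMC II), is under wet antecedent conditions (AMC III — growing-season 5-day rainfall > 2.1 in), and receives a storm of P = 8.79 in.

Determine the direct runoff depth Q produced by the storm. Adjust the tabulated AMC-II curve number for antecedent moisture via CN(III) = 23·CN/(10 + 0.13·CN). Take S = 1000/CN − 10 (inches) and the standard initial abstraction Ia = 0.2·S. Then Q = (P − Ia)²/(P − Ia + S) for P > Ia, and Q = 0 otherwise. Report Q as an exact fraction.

Adjust CN=86 to AMC III: 23·86/(10 + 0.13·86) → 1978 ÷ (1059/50) = 98900/1059 ≈ 93.390
Max retention: S = 1000/(98900/1059) − 10 = 700/989 in (≈ 0.708 in)
Initial abstraction Ia = S/5 = (700/989)/5 = 140/989 ≈ 0.142 in
P − Ia = 8.790 − 0.142 = 855331/98900 ≈ 8.648 in (> 0, runoff occurs)
Q = (855331/98900)²/((855331/98900) + 700/989) = (731591119561/9781210000)/(925331/98900) = 731591119561/91515235900 in ≈ 7.994 in

Q = 731591119561/91515235900 in ≈ 7.994 in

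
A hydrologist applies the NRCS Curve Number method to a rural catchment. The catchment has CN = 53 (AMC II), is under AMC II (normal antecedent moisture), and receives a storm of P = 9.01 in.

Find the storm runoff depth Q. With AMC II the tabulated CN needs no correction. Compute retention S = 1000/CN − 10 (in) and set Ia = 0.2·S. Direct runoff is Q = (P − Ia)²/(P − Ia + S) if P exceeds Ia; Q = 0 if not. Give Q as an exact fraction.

Average conditions: CN = 53 (no AMC adjustment).
Max retention: S = 1000/53 − 10 = 470/53 in (≈ 8.868 in)
Ia = 0.2·(470/53) = 94/53 in ≈ 1.774 in
P − Ia = 9.010 − 1.774 = 38353/5300 ≈ 7.236 in (> 0, runoff occurs)
Q = (38353/5300)²/((38353/5300) + 470/53) = (1470952609/28090000)/(85353/5300) = 1470952609/452370900 in ≈ 3.252 in

Q = 1470952609/452370900 in ≈ 3.252 in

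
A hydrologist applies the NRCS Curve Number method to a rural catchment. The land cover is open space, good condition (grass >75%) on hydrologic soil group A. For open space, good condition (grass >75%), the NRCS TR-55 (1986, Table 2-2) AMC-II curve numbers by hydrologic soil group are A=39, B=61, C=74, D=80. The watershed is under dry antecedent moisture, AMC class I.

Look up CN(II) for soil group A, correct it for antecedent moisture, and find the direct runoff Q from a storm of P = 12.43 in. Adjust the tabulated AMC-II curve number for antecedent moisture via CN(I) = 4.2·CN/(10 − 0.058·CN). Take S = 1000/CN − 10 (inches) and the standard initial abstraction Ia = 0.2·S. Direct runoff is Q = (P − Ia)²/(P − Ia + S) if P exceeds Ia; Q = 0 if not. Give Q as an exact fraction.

Q = 166477872289/283211592300 in ≈ 0.588 in

NRCS table: open space, good condition (grass >75%), soil group A → CN(II) = 39
CN(I) from CN(II)=39: (4.2·39)/(10 − 0.058·39) = 81900/3869 ≈ 21.168
Retention S: 1000/CN − 10 with CN=21.168 → S = 30500/819 ≈ 37.241 in
Ia = 0.2·(30500/819) = 6100/819 in ≈ 7.448 in
Since P=12.430 > Ia=7.448: effective rainfall P−Ia = 408017/81900 in
Runoff Q = (P−Ia)²/(P−Ia+S) = (4.982)²/(4.982+37.241) = 166477872289/283211592300 ≈ 0.588 in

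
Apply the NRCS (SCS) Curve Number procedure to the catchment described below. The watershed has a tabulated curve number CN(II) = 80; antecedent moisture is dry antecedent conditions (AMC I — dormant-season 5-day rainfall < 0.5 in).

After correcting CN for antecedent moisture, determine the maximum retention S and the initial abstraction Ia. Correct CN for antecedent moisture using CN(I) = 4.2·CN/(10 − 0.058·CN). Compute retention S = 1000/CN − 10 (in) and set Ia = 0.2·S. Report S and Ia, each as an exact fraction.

Adjust CN=80 to AMC I: 4.2·80/(10 − 0.058·80) → 336 ÷ (134/25) = 4200/67 ≈ 62.687
Max retention: S = 1000/(4200/67) − 10 = 125/21 in (≈ 5.952 in)
Initial abstraction Ia = S/5 = (125/21)/5 = 25/21 ≈ 1.190 in

S = 125/21 in ≈ 5.952 in; Ia = 25/21 in ≈ 1.190 in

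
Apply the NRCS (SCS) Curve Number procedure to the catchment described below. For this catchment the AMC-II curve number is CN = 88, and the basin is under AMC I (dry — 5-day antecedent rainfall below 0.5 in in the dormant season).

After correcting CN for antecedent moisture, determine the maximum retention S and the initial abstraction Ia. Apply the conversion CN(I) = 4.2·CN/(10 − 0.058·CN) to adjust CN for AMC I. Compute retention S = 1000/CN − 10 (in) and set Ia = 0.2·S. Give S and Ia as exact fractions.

S = 250/77 in ≈ 3.247 in; Ia = 50/77 in ≈ 0.649 in

Adjust CN=88 to AMC I: 4.2·88/(10 − 0.058·88) → (1848/5) ÷ (612/125) = 3850/51 ≈ 75.490
Retention S: 1000/CN − 10 with CN=75.490 → S = 250/77 ≈ 3.247 in
Ia = 0.2·(250/77) = 50/77 in ≈ 0.649 in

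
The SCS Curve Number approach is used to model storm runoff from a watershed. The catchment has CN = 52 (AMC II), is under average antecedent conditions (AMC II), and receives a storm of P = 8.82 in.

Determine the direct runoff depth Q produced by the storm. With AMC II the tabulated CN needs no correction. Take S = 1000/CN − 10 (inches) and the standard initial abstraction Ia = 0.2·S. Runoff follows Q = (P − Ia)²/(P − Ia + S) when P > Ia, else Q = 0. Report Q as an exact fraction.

AMC II — tabulated CN = 52 applies directly.
S = 1000/52 − 10 = 120/13 in ≈ 9.231 in
Initial abstraction Ia = S/5 = (120/13)/5 = 24/13 ≈ 1.846 in
Excess rainfall: 8.820 − 1.846 = 6.974 in; P > Ia so Q > 0
Q = (4533/650)²/((4533/650) + 120/13) = (20548089/422500)/(10533/650) = 6849363/2282150 in ≈ 3.001 in

Q = 6849363/2282150 in ≈ 3.001 in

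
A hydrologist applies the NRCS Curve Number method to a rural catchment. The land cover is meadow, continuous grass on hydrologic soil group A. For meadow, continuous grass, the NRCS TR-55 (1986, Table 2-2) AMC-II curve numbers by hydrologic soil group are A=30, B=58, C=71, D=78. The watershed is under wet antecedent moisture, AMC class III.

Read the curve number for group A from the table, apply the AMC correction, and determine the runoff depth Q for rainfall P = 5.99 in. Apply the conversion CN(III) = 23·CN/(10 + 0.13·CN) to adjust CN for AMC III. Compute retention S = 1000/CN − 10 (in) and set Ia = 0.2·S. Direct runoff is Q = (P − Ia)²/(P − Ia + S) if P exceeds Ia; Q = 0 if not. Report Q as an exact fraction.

NRCS table: meadow, continuous grass, soil group A → CN(II) = 30
CN(III) from CN(II)=30: (23·30)/(10 + 0.13·30) = 6900/139 ≈ 49.640
Max retention: S = 1000/(6900/139) − 10 = 700/69 in (≈ 10.145 in)
Ia = 0.2·(700/69) = 140/69 in ≈ 2.029 in
Excess rainfall: 5.990 − 2.029 = 3.961 in; P > Ia so Q > 0
Q = (27331/6900)²/((27331/6900) + 700/69) = (746983561/47610000)/(97331/6900) = 746983561/671583900 in ≈ 1.112 in

Q = 746983561/671583900 in ≈ 1.112 in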